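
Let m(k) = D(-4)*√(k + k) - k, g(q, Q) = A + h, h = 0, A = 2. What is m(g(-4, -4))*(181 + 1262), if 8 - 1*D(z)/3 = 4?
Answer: 31746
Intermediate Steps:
D(z) = 12 (D(z) = 24 - 3*4 = 24 - 12 = 12)
g(q, Q) = 2 (g(q, Q) = 2 + 0 = 2)
m(k) = -k + 12*√2*√k (m(k) = 12*√(k + k) - k = 12*√(2*k) - k = 12*(√2*√k) - k = 12*√2*√k - k = -k + 12*√2*√k)
m(g(-4, -4))*(181 + 1262) = (-1*2 + 12*√2*√2)*(181 + 1262) = (-2 + 24)*1443 = 22*1443 = 31746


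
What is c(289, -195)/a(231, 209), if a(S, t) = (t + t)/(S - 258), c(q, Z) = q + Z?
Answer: -1269/209 ≈ -6.0718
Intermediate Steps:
c(q, Z) = Z + q
a(S, t) = 2*t/(-258 + S) (a(S, t) = (2*t)/(-258 + S) = 2*t/(-258 + S))
c(289, -195)/a(231, 209) = (-195 + 289)/((2*209/(-258 + 231))) = 94/((2*209/(-27))) = 94/((2*209*(-1/27))) = 94/(-418/27) = 94*(-27/418) = -1269/209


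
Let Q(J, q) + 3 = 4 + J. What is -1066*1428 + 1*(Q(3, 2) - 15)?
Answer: -1522259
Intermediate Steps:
Q(J, q) = 1 + J (Q(J, q) = -3 + (4 + J) = 1 + J)
-1066*1428 + 1*(Q(3, 2) - 15) = -1066*1428 + 1*((1 + 3) - 15) = -1522248 + 1*(4 - 15) = -1522248 + 1*(-11) = -1522248 - 11 = -1522259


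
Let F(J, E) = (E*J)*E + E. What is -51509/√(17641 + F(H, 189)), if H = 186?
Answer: -51509*√416371/1665484 ≈ -19.956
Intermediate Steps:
F(J, E) = E + J*E² (F(J, E) = J*E² + E = E + J*E²)
-51509/√(17641 + F(H, 189)) = -51509/√(17641 + 189*(1 + 189*186)) = -51509/√(17641 + 189*(1 + 35154)) = -51509/√(17641 + 189*35155) = -51509/√(17641 + 6644295) = -51509*√416371/1665484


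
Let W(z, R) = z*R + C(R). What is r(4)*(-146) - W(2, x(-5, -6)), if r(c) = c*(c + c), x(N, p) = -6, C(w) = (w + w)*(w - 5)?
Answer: -4792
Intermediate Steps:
C(w) = 2*w*(-5 + w) (C(w) = (2*w)*(-5 + w) = 2*w*(-5 + w))
r(c) = 2*c² (r(c) = c*(2*c) = 2*c²)
W(z, R) = R*z + 2*R*(-5 + R) (W(z, R) = z*R + 2*R*(-5 + R) = R*z + 2*R*(-5 + R))
r(4)*(-146) - W(2, x(-5, -6)) = (2*4²)*(-146) - (-6)*(-10 + 2 + 2*(-6)) = (2*16)*(-146) - (-6)*(-10 + 2 - 12) = 32*(-146) - (-6)*(-20) = -4672 - 1*120 = -4672 - 120 = -4792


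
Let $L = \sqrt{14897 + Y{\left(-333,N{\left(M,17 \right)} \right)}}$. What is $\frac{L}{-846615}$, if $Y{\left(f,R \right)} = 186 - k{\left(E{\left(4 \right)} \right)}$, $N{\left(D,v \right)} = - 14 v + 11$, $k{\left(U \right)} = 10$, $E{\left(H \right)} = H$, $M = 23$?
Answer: $- \frac{\sqrt{15073}}{846615} \approx -0.00014502$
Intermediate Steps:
$N{\left(D,v \right)} = 11 - 14 v$
$Y{\left(f,R \right)} = 176$ ($Y{\left(f,R \right)} = 186 - 10 = 176$)
$L = \sqrt{15073}$ ($L = \sqrt{14897 + 176} = \sqrt{15073} \approx 122.77$)
$\frac{L}{-846615} = \frac{\sqrt{15073}}{-846615} = \sqrt{15073} \left(- \frac{1}{846615}\right) = - \frac{\sqrt{15073}}{846615}$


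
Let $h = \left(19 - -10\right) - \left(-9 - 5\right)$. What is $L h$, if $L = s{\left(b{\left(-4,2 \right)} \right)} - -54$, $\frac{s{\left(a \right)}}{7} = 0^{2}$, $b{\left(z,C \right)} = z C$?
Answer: $2322$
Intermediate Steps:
$b{\left(z,C \right)} = C z$
$s{\left(a \right)} = 0$ ($s{\left(a \right)} = 7 \cdot 0^{2} = 7 \cdot 0 = 0$)
$h = 43$ ($h = \left(19 + 10\right) - -14 = 29 + 14 = 43$)
$L = 54$ ($L = 0 - -54 = 0 + 54 = 54$)
$L h = 54 \cdot 43 = 2322$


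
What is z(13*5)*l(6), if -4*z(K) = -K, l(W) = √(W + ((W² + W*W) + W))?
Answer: 65*√21/2 ≈ 148.93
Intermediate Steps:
l(W) = √(2*W + 2*W²) (l(W) = √(W + ((W² + W²) + W)) = √(W + (2*W² + W)) = √(W + (W + 2*W²)) = √(2*W + 2*W²))
z(K) = K/4 (z(K) = -(-1)*K/4 = K/4)
z(13*5)*l(6) = ((13*5)/4)*(√2*√(6*(1 + 6))) = ((¼)*65)*(√2*√(6*7)) = 65*(√2*√42)/4 = 65*(2*√21)/4 = 65*√21/2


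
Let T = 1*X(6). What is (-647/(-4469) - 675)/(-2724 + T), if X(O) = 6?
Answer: 1507964/6073371 ≈ 0.24829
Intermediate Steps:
T = 6 (T = 1*6 = 6)
(-647/(-4469) - 675)/(-2724 + T) = (-647/(-4469) - 675)/(-2724 + 6) = (-647*(-1/4469) - 675)/(-2718) = (647/4469 - 675)*(-1/2718) = -3015928/4469*(-1/2718) = 1507964/6073371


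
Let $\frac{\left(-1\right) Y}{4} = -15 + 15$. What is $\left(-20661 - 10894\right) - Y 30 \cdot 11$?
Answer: $-31555$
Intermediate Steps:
$Y = 0$ ($Y = - 4 \left(-15 + 15\right) = \left(-4\right) 0 = 0$)
$\left(-20661 - 10894\right) - Y 30 \cdot 11 = \left(-20661 - 10894\right) - 0 \cdot 30 \cdot 11 = \left(-20661 - 10894\right) - 0 \cdot 11 = -31555 - 0 = -31555 + 0 = -31555$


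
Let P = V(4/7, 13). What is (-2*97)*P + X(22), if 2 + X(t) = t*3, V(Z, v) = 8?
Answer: -1488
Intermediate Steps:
P = 8
X(t) = -2 + 3*t (X(t) = -2 + t*3 = -2 + 3*t)
(-2*97)*P + X(22) = -2*97*8 + (-2 + 3*22) = -194*8 + (-2 + 66) = -1552 + 64 = -1488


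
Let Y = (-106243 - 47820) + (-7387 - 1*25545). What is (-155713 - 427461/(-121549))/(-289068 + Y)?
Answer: 18926331976/57864981587 ≈ 0.32708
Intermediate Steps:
Y = -186995 (Y = -154063 + (-7387 - 25545) = -154063 - 32932 = -186995)
(-155713 - 427461/(-121549))/(-289068 + Y) = (-155713 - 427461/(-121549))/(-289068 - 186995) = (-155713 - 427461*(-1/121549))/(-476063) = (-155713 + 427461/121549)*(-1/476063) = -18926331976/121549*(-1/476063) = 18926331976/57864981587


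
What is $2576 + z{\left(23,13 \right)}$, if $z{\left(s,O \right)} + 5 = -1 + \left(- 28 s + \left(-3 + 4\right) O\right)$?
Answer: $1939$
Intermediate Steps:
$z{\left(s,O \right)} = -6 + O - 28 s$ ($z{\left(s,O \right)} = -5 - \left(1 + 28 s - \left(-3 + 4\right) O\right) = -5 - \left(1 - O + 28 s\right) = -6 + O - 28 s$)
$2576 + z{\left(23,13 \right)} = 2576 - 637 = 1939$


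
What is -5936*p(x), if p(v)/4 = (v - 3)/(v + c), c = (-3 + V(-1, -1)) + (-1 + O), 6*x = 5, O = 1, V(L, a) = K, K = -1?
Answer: -308672/19 ≈ -16246.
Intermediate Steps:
V(L, a) = -1
x = ⅚ (x = (⅙)*5 = ⅚ ≈ 0.83333)
c = -4 (c = (-3 - 1) + (-1 + 1) = -4 + 0 = -4)
p(v) = 4*(-3 + v)/(-4 + v) (p(v) = 4*((v - 3)/(v - 4)) = 4*((-3 + v)/(-4 + v)) = 4*(-3 + v)/(-4 + v))
-5936*p(x) = -23744*(-3 + ⅚)/(-4 + ⅚) = -23744*(-13)/((-19/6)*6) = -23744*(-6)*(-13)/(19*6) = -5936*52/19 = -308672/19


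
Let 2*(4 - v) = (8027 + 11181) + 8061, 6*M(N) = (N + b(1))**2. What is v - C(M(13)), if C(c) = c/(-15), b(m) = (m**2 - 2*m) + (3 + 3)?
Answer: -136269/10 ≈ -13627.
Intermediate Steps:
b(m) = 6 + m**2 - 2*m (b(m) = (m**2 - 2*m) + 6 = 6 + m**2 - 2*m)
M(N) = (5 + N)**2/6 (M(N) = (N + (6 + 1**2 - 2*1))**2/6 = (N + (6 + 1 - 2))**2/6 = (N + 5)**2/6 = (5 + N)**2/6)
C(c) = -c/15 (C(c) = c*(-1/15) = -c/15)
v = -27261/2 (v = 4 - ((8027 + 11181) + 8061)/2 = 4 - (19208 + 8061)/2 = 4 - 1/2*27269 = 4 - 27269/2 = -27261/2 ≈ -13631.)
v - C(M(13)) = -27261/2 - (-1)*(5 + 13)**2/6/15 = -27261/2 - (-1)*(1/6)*18**2/15 = -27261/2 - (-1)*(1/6)*324/15 = -27261/2 - (-1)*54/15 = -27261/2 - 1*(-18/5) = -27261/2 + 18/5 = -136269/10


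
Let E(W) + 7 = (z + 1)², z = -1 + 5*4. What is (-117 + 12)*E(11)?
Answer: -41265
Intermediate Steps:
z = 19 (z = -1 + 20 = 19)
E(W) = 393 (E(W) = -7 + (19 + 1)² = -7 + 20² = -7 + 400 = 393)
(-117 + 12)*E(11) = (-117 + 12)*393 = -105*393 = -41265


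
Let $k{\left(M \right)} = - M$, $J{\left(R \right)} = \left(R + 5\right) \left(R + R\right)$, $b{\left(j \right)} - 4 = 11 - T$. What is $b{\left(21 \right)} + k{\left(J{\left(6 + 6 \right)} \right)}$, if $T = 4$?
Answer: $-397$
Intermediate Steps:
$b{\left(j \right)} = 11$ ($b{\left(j \right)} = 4 + \left(11 - 4\right) = 4 + 7 = 11$)
$J{\left(R \right)} = 2 R \left(5 + R\right)$ ($J{\left(R \right)} = \left(5 + R\right) 2 R = 2 R \left(5 + R\right)$)
$b{\left(21 \right)} + k{\left(J{\left(6 + 6 \right)} \right)} = 11 - 2 \left(6 + 6\right) \left(5 + \left(6 + 6\right)\right) = 11 - 2 \cdot 12 \left(5 + 12\right) = 11 - 2 \cdot 12 \cdot 17 = 11 - 408 = -397$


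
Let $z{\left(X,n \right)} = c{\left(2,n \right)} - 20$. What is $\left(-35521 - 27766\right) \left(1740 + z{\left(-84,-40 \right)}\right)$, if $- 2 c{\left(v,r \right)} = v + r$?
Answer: $-110056093$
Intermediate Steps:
$c{\left(v,r \right)} = - \frac{r}{2} - \frac{v}{2}$ ($c{\left(v,r \right)} = - \frac{v + r}{2} = - \frac{r + v}{2} = - \frac{r}{2} - \frac{v}{2}$)
$z{\left(X,n \right)} = -21 - \frac{n}{2}$ ($z{\left(X,n \right)} = \left(- \frac{n}{2} - 1\right) - 20 = \left(-1 - \frac{n}{2}\right) - 20 = -21 - \frac{n}{2}$)
$\left(-35521 - 27766\right) \left(1740 + z{\left(-84,-40 \right)}\right) = \left(-35521 - 27766\right) \left(1740 - 1\right) = - 63287 \left(1740 + \left(-21 + 20\right)\right) = - 63287 \left(1740 - 1\right) = \left(-63287\right) 1739 = -110056093$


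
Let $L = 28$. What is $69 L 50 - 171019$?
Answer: $-74419$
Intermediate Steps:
$69 L 50 - 171019 = 69 \cdot 28 \cdot 50 - 171019 = 1932 \cdot 50 - 171019 = 96600 - 171019 = -74419$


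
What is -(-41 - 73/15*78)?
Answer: 2103/5 ≈ 420.60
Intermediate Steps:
-(-41 - 73/15*78) = -(-41 - 1898/5) = -1*(-2103/5) = 2103/5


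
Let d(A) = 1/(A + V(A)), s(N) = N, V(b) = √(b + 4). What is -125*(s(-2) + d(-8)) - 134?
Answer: 2222/17 + 125*I/34 ≈ 130.71 + 3.6765*I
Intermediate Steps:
V(b) = √(4 + b)
d(A) = 1/(A + √(4 + A))
-125*(s(-2) + d(-8)) - 134 = -125*(-2 + 1/(-8 + √(4 - 8))) - 134 = -125*(-2 + 1/(-8 + √(-4))) - 134 = -125*(-2 + 1/(-8 + 2*I)) - 134 = -125*(-2 + (-8 - 2*I)/68) - 134 = (250 - 125*(-8 - 2*I)/68) - 134 = 116 - 125*(-8 - 2*I)/68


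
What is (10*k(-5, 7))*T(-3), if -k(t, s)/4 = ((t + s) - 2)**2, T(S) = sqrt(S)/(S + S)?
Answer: 0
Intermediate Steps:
T(S) = 1/(2*sqrt(S)) (T(S) = sqrt(S)/((2*S)) = (1/(2*S))*sqrt(S) = 1/(2*sqrt(S)))
k(t, s) = -4*(-2 + s + t)**2 (k(t, s) = -4*((t + s) - 2)**2 = -4*((s + t) - 2)**2 = -4*(-2 + s + t)**2)
(10*k(-5, 7))*T(-3) = (10*(-4*(-2 + 7 - 5)**2))*(1/(2*sqrt(-3))) = (10*(-4*0**2))*((-I*sqrt(3)/3)/2) = (10*(-4*0))*(-I*sqrt(3)/6) = (10*0)*(-I*sqrt(3)/6) = 0*(-I*sqrt(3)/6) = 0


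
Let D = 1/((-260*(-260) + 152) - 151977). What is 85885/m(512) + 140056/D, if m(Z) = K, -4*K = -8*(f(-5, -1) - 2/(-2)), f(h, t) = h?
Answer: -94369818685/8 ≈ -1.1796e+10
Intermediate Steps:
K = -8 (K = -(-2)*(-5 - 2/(-2)) = -(-2)*(-5 - 2*(-½)) = -(-2)*(-5 + 1) = -(-2)*(-4) = -¼*32 = -8)
m(Z) = -8
D = -1/84225 (D = 1/((67600 + 152) - 151977) = 1/(67752 - 151977) = 1/(-84225) = -1/84225 ≈ -1.1873e-5)
85885/m(512) + 140056/D = 85885/(-8) + 140056/(-1/84225) = 85885*(-⅛) + 140056*(-84225) = -85885/8 - 11796216600 = -94369818685/8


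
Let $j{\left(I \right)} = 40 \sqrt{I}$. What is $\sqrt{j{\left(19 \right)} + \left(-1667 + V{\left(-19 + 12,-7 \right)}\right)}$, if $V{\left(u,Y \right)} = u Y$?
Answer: $\sqrt{-1618 + 40 \sqrt{19}} \approx 37.995 i$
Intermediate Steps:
$V{\left(u,Y \right)} = Y u$
$\sqrt{j{\left(19 \right)} + \left(-1667 + V{\left(-19 + 12,-7 \right)}\right)} = \sqrt{40 \sqrt{19} - \left(1667 + 7 \left(-19 + 12\right)\right)} = \sqrt{40 \sqrt{19} - 1618} = \sqrt{-1618 + 40 \sqrt{19}}$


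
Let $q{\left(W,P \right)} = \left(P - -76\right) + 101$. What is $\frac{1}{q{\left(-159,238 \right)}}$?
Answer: $\frac{1}{415} \approx 0.0024096$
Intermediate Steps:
$q{\left(W,P \right)} = 177 + P$ ($q{\left(W,P \right)} = \left(P + 76\right) + 101 = \left(76 + P\right) + 101 = 177 + P$)
$\frac{1}{q{\left(-159,238 \right)}} = \frac{1}{177 + 238} = \frac{1}{415}$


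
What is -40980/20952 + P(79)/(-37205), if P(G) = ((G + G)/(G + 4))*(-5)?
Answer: -2108838377/1078334838 ≈ -1.9556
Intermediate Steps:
P(G) = -10*G/(4 + G) (P(G) = ((2*G)/(4 + G))*(-5) = (2*G/(4 + G))*(-5) = -10*G/(4 + G))
-40980/20952 + P(79)/(-37205) = -40980/20952 - 10*79/(4 + 79)/(-37205) = -40980*1/20952 - 10*79/83*(-1/37205) = -3415/1746 - 10*79*1/83*(-1/37205) = -3415/1746 - 790/83*(-1/37205) = -3415/1746 + 158/617603 = -2108838377/1078334838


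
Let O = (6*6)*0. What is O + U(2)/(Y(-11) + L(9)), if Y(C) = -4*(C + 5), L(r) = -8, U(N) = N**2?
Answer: 1/4 ≈ 0.25000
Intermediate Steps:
Y(C) = -20 - 4*C (Y(C) = -4*(5 + C) = -20 - 4*C)
O = 0 (O = 36*0 = 0)
O + U(2)/(Y(-11) + L(9)) = 0 + 2**2/((-20 - 4*(-11)) - 8) = 0 + 4/((-20 + 44) - 8) = 0 + 4/(24 - 8) = 0 + 4/16 = 0 + 4*(1/16) = 0 + 1/4 = 1/4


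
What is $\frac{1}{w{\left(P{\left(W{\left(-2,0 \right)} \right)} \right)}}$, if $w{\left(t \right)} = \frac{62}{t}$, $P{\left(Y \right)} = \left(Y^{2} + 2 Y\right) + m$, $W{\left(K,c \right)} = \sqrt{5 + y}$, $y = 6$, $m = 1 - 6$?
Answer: $\frac{3}{31} + \frac{\sqrt{11}}{31} \approx 0.20376$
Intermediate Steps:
$m = -5$
$W{\left(K,c \right)} = \sqrt{11}$ ($W{\left(K,c \right)} = \sqrt{5 + 6} = \sqrt{11}$)
$P{\left(Y \right)} = -5 + Y^{2} + 2 Y$ ($P{\left(Y \right)} = \left(Y^{2} + 2 Y\right) - 5 = -5 + Y^{2} + 2 Y$)
$\frac{1}{w{\left(P{\left(W{\left(-2,0 \right)} \right)} \right)}} = \frac{1}{62 \frac{1}{-5 + \left(\sqrt{11}\right)^{2} + 2 \sqrt{11}}} = \frac{1}{62 \frac{1}{-5 + 11 + 2 \sqrt{11}}} = \frac{1}{62 \frac{1}{6 + 2 \sqrt{11}}} = \frac{3}{31} + \frac{\sqrt{11}}{31}$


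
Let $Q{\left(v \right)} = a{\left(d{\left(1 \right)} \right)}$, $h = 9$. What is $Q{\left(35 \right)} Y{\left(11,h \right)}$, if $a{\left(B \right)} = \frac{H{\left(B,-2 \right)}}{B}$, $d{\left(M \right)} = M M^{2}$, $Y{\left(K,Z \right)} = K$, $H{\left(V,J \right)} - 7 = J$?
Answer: $55$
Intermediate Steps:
$H{\left(V,J \right)} = 7 + J$
$d{\left(M \right)} = M^{3}$
$a{\left(B \right)} = \frac{5}{B}$ ($a{\left(B \right)} = \frac{7 - 2}{B} = \frac{5}{B}$)
$Q{\left(v \right)} = 5$ ($Q{\left(v \right)} = \frac{5}{1^{3}} = \frac{5}{1} = 5 \cdot 1 = 5$)
$Q{\left(35 \right)} Y{\left(11,h \right)} = 5 \cdot 11 = 55$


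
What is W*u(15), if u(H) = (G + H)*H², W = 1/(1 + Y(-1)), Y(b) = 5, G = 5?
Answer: 750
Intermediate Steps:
W = ⅙ (W = 1/(1 + 5) = 1/6 = ⅙ ≈ 0.16667)
u(H) = H²*(5 + H) (u(H) = (5 + H)*H² = H²*(5 + H))
W*u(15) = (15²*(5 + 15))/6 = (225*20)/6 = (⅙)*4500 = 750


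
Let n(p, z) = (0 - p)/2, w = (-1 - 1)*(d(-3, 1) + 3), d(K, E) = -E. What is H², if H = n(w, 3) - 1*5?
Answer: 9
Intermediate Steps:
w = -4 (w = (-1 - 1)*(-1*1 + 3) = -2*(-1 + 3) = -2*2 = -4)
n(p, z) = -p/2 (n(p, z) = -p*(½) = -p/2)
H = -3 (H = -½*(-4) - 1*5 = 2 - 5 = -3)
H² = (-3)² = 9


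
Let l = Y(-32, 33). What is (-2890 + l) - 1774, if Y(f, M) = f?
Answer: -4696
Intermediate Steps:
l = -32
(-2890 + l) - 1774 = (-2890 - 32) - 1774 = -2922 - 1774 = -4696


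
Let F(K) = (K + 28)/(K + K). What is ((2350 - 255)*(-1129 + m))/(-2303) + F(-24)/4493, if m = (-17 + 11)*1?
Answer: 128202810397/124168548 ≈ 1032.5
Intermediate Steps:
m = -6 (m = -6*1 = -6)
F(K) = (28 + K)/(2*K) (F(K) = (28 + K)/((2*K)) = (28 + K)*(1/(2*K)) = (28 + K)/(2*K))
((2350 - 255)*(-1129 + m))/(-2303) + F(-24)/4493 = ((2350 - 255)*(-1129 - 6))/(-2303) + ((1/2)*(28 - 24)/(-24))/4493 = (2095*(-1135))*(-1/2303) + ((1/2)*(-1/24)*4)*(1/4493) = -2377825*(-1/2303) - 1/12*1/4493 = 2377825/2303 - 1/53916 = 128202810397/124168548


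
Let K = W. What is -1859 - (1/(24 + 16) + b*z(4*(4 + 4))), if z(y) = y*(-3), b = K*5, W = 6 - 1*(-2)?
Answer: 79239/40 ≈ 1981.0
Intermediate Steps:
W = 8 (W = 6 + 2 = 8)
K = 8
b = 40 (b = 8*5 = 40)
z(y) = -3*y
-1859 - (1/(24 + 16) + b*z(4*(4 + 4))) = -1859 - (1/(24 + 16) + 40*(-12*(4 + 4))) = -1859 - (1/40 + 40*(-12*8)) = -1859 - (1/40 + 40*(-3*32)) = -1859 - (1/40 + 40*(-96)) = -1859 - (1/40 - 3840) = -1859 - 1*(-153599/40) = -1859 + 153599/40 = 79239/40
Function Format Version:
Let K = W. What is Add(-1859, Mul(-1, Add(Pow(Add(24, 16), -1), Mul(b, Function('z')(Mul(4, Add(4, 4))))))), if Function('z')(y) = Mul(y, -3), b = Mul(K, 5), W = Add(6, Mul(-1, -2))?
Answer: Rational(79239, 40) ≈ 1981.0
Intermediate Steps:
W = 8 (W = Add(6, 2) = 8)
K = 8
b = 40 (b = Mul(8, 5) = 40)
Function('z')(y) = Mul(-3, y)
Add(-1859, Mul(-1, Add(Pow(Add(24, 16), -1), Mul(b, Function('z')(Mul(4, Add(4, 4))))))) = Add(-1859, Mul(-1, Add(Pow(Add(24, 16), -1), Mul(40, Mul(-3, Mul(4, Add(4, 4))))))) = Add(-1859, Mul(-1, Add(Pow(40, -1), Mul(40, Mul(-3, Mul(4, 8)))))) = Add(-1859, Mul(-1, Add(Rational(1, 40), Mul(40, Mul(-3, 32))))) = Add(-1859, Mul(-1, Add(Rational(1, 40), Mul(40, -96)))) = Add(-1859, Mul(-1, Add(Rational(1, 40), -3840))) = Add(-1859, Mul(-1, Rational(-153599, 40))) = Add(-1859, Rational(153599, 40)) = Rational(79239, 40)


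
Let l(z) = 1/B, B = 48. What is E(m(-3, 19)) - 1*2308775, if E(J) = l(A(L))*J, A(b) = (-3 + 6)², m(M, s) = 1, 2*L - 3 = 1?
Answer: -110821199/48 ≈ -2.3088e+6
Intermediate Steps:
L = 2 (L = 3/2 + (½)*1 = 3/2 + ½ = 2)
A(b) = 9 (A(b) = 3² = 9)
l(z) = 1/48
E(J) = J/48
E(m(-3, 19)) - 1*2308775 = (1/48)*1 - 1*2308775 = 1/48 - 2308775 = -110821199/48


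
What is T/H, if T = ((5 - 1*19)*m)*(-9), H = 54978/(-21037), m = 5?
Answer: -315555/1309 ≈ -241.07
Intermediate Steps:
H = -54978/21037 (H = 54978*(-1/21037) = -54978/21037 ≈ -2.6134)
T = 630 (T = ((5 - 1*19)*5)*(-9) = ((5 - 19)*5)*(-9) = -14*5*(-9) = -70*(-9) = 630)
T/H = 630/(-54978/21037) = 630*(-21037/54978) = -315555/1309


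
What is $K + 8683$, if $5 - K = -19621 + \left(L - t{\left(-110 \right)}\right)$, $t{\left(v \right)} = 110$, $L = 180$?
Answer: $28239$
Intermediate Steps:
$K = 19556$ ($K = 5 - \left(-19621 + \left(180 - 110\right)\right) = 5 - \left(-19621 + 70\right) = 5 - -19551 = 5 + 19551 = 19556$)
$K + 8683 = 19556 + 8683 = 28239$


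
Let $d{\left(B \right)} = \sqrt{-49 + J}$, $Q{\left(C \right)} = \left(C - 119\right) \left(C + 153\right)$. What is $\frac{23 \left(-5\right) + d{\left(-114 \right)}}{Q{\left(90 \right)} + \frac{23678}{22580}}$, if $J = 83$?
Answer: $\frac{1298350}{79548791} - \frac{11290 \sqrt{34}}{79548791} \approx 0.015494$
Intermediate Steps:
$Q{\left(C \right)} = \left(-119 + C\right) \left(153 + C\right)$
$d{\left(B \right)} = \sqrt{34}$ ($d{\left(B \right)} = \sqrt{-49 + 83} = \sqrt{34}$)
$\frac{23 \left(-5\right) + d{\left(-114 \right)}}{Q{\left(90 \right)} + \frac{23678}{22580}} = \frac{23 \left(-5\right) + \sqrt{34}}{\left(-18207 + 90^{2} + 34 \cdot 90\right) + \frac{23678}{22580}} = \frac{-115 + \sqrt{34}}{\left(-18207 + 8100 + 3060\right) + 23678 \cdot \frac{1}{22580}} = \frac{-115 + \sqrt{34}}{-7047 + \frac{11839}{11290}} = \frac{-115 + \sqrt{34}}{- \frac{79548791}{11290}} = \left(-115 + \sqrt{34}\right) \left(- \frac{11290}{79548791}\right) = \frac{1298350}{79548791} - \frac{11290 \sqrt{34}}{79548791}$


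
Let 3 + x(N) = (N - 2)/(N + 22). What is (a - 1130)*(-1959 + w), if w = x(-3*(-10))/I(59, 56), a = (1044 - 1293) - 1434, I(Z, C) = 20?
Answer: 358215859/65 ≈ 5.5110e+6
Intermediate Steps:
x(N) = -3 + (-2 + N)/(22 + N) (x(N) = -3 + (N - 2)/(N + 22) = -3 + (-2 + N)/(22 + N))
a = -1683 (a = -249 - 1434 = -1683)
w = -8/65 (w = (2*(-34 - (-3)*(-10))/(22 - 3*(-10)))/20 = (2*(-34 - 1*30)/(22 + 30))*(1/20) = (2*(-34 - 30)/52)*(1/20) = (2*(1/52)*(-64))*(1/20) = -32/13*1/20 = -8/65 ≈ -0.12308)
(a - 1130)*(-1959 + w) = (-1683 - 1130)*(-1959 - 8/65) = -2813*(-127343/65) = 358215859/65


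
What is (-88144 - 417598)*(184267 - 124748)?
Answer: -30101258098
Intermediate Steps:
(-88144 - 417598)*(184267 - 124748) = -505742*59519 = -30101258098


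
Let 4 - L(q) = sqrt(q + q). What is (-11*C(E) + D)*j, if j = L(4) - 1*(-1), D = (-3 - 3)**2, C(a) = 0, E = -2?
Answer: 180 - 72*sqrt(2) ≈ 78.177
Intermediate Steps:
D = 36 (D = (-6)**2 = 36)
L(q) = 4 - sqrt(2)*sqrt(q) (L(q) = 4 - sqrt(q + q) = 4 - sqrt(2*q) = 4 - sqrt(2)*sqrt(q))
j = 5 - 2*sqrt(2) (j = (4 - sqrt(2)*sqrt(4)) - 1*(-1) = (4 - 1*sqrt(2)*2) + 1 = (4 - 2*sqrt(2)) + 1 = 5 - 2*sqrt(2) ≈ 2.1716)
(-11*C(E) + D)*j = (-11*0 + 36)*(5 - 2*sqrt(2)) = (0 + 36)*(5 - 2*sqrt(2)) = 36*(5 - 2*sqrt(2)) = 180 - 72*sqrt(2)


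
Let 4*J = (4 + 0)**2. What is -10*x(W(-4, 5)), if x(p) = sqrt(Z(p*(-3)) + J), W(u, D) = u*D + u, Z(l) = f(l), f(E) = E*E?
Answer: -20*sqrt(1297) ≈ -720.28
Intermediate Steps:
f(E) = E**2
Z(l) = l**2
W(u, D) = u + D*u (W(u, D) = D*u + u = u + D*u)
J = 4 (J = (4 + 0)**2/4 = (1/4)*4**2 = (1/4)*16 = 4)
x(p) = sqrt(4 + 9*p**2) (x(p) = sqrt((p*(-3))**2 + 4) = sqrt((-3*p)**2 + 4) = sqrt(9*p**2 + 4) = sqrt(4 + 9*p**2))
-10*x(W(-4, 5)) = -10*sqrt(4 + 9*(-4*(1 + 5))**2) = -10*sqrt(4 + 9*(-4*6)**2) = -10*sqrt(4 + 9*(-24)**2) = -10*sqrt(4 + 9*576) = -10*sqrt(4 + 5184) = -20*sqrt(1297)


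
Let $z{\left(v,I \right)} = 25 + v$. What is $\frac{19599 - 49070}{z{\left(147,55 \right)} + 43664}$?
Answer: $- \frac{2267}{3372} \approx -0.6723$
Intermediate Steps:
$\frac{19599 - 49070}{z{\left(147,55 \right)} + 43664} = \frac{19599 - 49070}{\left(25 + 147\right) + 43664} = - \frac{29471}{172 + 43664} = - \frac{29471}{43836} = \left(-29471\right) \frac{1}{43836} = - \frac{2267}{3372}$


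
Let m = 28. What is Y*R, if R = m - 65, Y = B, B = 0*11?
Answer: 0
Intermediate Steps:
B = 0
Y = 0
R = -37 (R = 28 - 65 = -37)
Y*R = 0*(-37) = 0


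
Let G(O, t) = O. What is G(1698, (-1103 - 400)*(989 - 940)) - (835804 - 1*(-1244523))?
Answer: -2078629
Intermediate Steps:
G(1698, (-1103 - 400)*(989 - 940)) - (835804 - 1*(-1244523)) = 1698 - (835804 - 1*(-1244523)) = 1698 - (835804 + 1244523) = 1698 - 1*2080327 = 1698 - 2080327 = -2078629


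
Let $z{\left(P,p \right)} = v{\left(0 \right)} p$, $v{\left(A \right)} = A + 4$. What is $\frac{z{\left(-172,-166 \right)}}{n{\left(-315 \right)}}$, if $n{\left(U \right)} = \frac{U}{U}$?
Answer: $-664$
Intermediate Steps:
$n{\left(U \right)} = 1$
$v{\left(A \right)} = 4 + A$
$z{\left(P,p \right)} = 4 p$ ($z{\left(P,p \right)} = \left(4 + 0\right) p = 4 p$)
$\frac{z{\left(-172,-166 \right)}}{n{\left(-315 \right)}} = \frac{4 \left(-166\right)}{1} = \left(-664\right) 1 = -664$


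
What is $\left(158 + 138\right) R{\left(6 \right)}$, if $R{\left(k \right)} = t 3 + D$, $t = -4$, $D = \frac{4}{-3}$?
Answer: $- \frac{11840}{3} \approx -3946.7$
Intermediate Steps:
$D = - \frac{4}{3}$ ($D = 4 \left(- \frac{1}{3}\right) = - \frac{4}{3} \approx -1.3333$)
$R{\left(k \right)} = - \frac{40}{3}$ ($R{\left(k \right)} = \left(-4\right) 3 - \frac{4}{3} = -12 - \frac{4}{3} = - \frac{40}{3}$)
$\left(158 + 138\right) R{\left(6 \right)} = \left(158 + 138\right) \left(- \frac{40}{3}\right) = 296 \left(- \frac{40}{3}\right) = - \frac{11840}{3}$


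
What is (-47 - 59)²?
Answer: 11236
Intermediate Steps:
(-47 - 59)² = (-106)² = 11236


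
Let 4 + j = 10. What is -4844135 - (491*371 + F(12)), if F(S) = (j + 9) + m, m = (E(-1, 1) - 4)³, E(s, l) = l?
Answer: -5026284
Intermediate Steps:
j = 6 (j = -4 + 10 = 6)
m = -27 (m = (1 - 4)³ = (-3)³ = -27)
F(S) = -12 (F(S) = (6 + 9) - 27 = 15 - 27 = -12)
-4844135 - (491*371 + F(12)) = -4844135 - (491*371 - 12) = -4844135 - (182161 - 12) = -4844135 - 1*182149 = -4844135 - 182149 = -5026284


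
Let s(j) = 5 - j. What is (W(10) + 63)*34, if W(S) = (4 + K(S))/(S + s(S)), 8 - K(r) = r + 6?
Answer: 10574/5 ≈ 2114.8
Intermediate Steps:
K(r) = 2 - r (K(r) = 8 - (r + 6) = 8 - (6 + r) = 8 + (-6 - r) = 2 - r)
W(S) = 6/5 - S/5 (W(S) = (4 + (2 - S))/(S + (5 - S)) = (6 - S)/5 = (6 - S)*(1/5) = 6/5 - S/5)
(W(10) + 63)*34 = ((6/5 - 1/5*10) + 63)*34 = ((6/5 - 2) + 63)*34 = (-4/5 + 63)*34 = (311/5)*34 = 10574/5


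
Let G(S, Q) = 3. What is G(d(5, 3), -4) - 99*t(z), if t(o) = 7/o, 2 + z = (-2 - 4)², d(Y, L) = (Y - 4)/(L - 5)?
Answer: -591/34 ≈ -17.382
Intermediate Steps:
d(Y, L) = (-4 + Y)/(-5 + L)
z = 34 (z = -2 + (-2 - 4)² = -2 + (-6)² = -2 + 36 = 34)
G(d(5, 3), -4) - 99*t(z) = 3 - 693/34 = -591/34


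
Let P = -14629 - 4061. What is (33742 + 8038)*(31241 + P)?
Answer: 524380780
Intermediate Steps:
P = -18690
(33742 + 8038)*(31241 + P) = (33742 + 8038)*(31241 - 18690) = 41780*12551 = 524380780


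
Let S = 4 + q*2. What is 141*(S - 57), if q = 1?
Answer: -7191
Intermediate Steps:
S = 6 (S = 4 + 1*2 = 4 + 2 = 6)
141*(S - 57) = 141*(6 - 57) = 141*(-51) = -7191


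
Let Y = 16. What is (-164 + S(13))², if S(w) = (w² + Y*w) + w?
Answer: 51076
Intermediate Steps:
S(w) = w² + 17*w (S(w) = (w² + 16*w) + w = w² + 17*w)
(-164 + S(13))² = (-164 + 13*(17 + 13))² = (-164 + 13*30)² = (-164 + 390)² = 226² = 51076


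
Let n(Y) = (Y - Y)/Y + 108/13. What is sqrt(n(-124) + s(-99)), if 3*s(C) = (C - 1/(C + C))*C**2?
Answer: I*sqrt(218623938)/26 ≈ 568.69*I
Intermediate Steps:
n(Y) = 108/13 (n(Y) = 0/Y + 108*(1/13) = 0 + 108/13 = 108/13)
s(C) = C**2*(C - 1/(2*C))/3 (s(C) = ((C - 1/(C + C))*C**2)/3 = ((C - 1/(2*C))*C**2)/3 = (C**2*(C - 1/(2*C)))/3 = C**2*(C - 1/(2*C))/3)
sqrt(n(-124) + s(-99)) = sqrt(108/13 + (-1/6*(-99) + (1/3)*(-99)**3)) = sqrt(108/13 + (33/2 + (1/3)*(-970299))) = sqrt(108/13 + (33/2 - 323433)) = sqrt(108/13 - 646833/2) = sqrt(-8408613/26) = I*sqrt(218623938)/26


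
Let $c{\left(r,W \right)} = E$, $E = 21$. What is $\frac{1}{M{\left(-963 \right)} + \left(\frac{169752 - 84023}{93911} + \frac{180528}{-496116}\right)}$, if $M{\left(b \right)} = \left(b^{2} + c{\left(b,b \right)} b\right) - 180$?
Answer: $\frac{3882562473}{3521354287383881} \approx 1.1026 \cdot 10^{-6}$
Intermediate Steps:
$c{\left(r,W \right)} = 21$
$M{\left(b \right)} = -180 + b^{2} + 21 b$ ($M{\left(b \right)} = \left(b^{2} + 21 b\right) - 180 = -180 + b^{2} + 21 b$)
$\frac{1}{M{\left(-963 \right)} + \left(\frac{169752 - 84023}{93911} + \frac{180528}{-496116}\right)} = \frac{1}{\left(-180 + \left(-963\right)^{2} + 21 \left(-963\right)\right) + \left(\frac{169752 - 84023}{93911} + \frac{180528}{-496116}\right)} = \frac{1}{\left(-180 + 927369 - 20223\right) + \left(85729 \cdot \frac{1}{93911} + 180528 \left(- \frac{1}{496116}\right)\right)} = \frac{1}{906966 + \left(\frac{85729}{93911} - \frac{15044}{41343}\right)} = \frac{1}{906966 + \frac{2131496963}{3882562473}} = \frac{1}{\frac{3521354287383881}{3882562473}} = \frac{3882562473}{3521354287383881}$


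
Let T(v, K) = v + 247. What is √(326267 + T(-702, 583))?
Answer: 2*√81453 ≈ 570.80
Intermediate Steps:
T(v, K) = 247 + v
√(326267 + T(-702, 583)) = √(326267 + (247 - 702)) = √(326267 - 455) = √325812 = 2*√81453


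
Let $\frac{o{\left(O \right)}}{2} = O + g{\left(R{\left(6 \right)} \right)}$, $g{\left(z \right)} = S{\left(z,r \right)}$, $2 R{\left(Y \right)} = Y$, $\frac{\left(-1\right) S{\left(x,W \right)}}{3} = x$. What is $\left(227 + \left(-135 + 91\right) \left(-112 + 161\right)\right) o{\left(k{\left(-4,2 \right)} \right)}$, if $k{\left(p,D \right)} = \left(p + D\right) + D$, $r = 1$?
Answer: $34722$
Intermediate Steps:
$S{\left(x,W \right)} = - 3 x$
$R{\left(Y \right)} = \frac{Y}{2}$
$g{\left(z \right)} = - 3 z$
$k{\left(p,D \right)} = p + 2 D$ ($k{\left(p,D \right)} = \left(D + p\right) + D = p + 2 D$)
$o{\left(O \right)} = -18 + 2 O$ ($o{\left(O \right)} = 2 \left(O - 3 \cdot \frac{1}{2} \cdot 6\right) = 2 \left(O - 9\right) = 2 \left(-9 + O\right) = -18 + 2 O$)
$\left(227 + \left(-135 + 91\right) \left(-112 + 161\right)\right) o{\left(k{\left(-4,2 \right)} \right)} = \left(227 + \left(-135 + 91\right) \left(-112 + 161\right)\right) \left(-18 + 2 \left(-4 + 2 \cdot 2\right)\right) = \left(227 - 2156\right) \left(-18 + 2 \left(-4 + 4\right)\right) = \left(227 - 2156\right) \left(-18 + 2 \cdot 0\right) = - 1929 \left(-18 + 0\right) = \left(-1929\right) \left(-18\right) = 34722$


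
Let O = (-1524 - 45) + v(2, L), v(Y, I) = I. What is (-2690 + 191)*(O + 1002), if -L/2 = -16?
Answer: 1336965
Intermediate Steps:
L = 32 (L = -2*(-16) = 32)
O = -1537 (O = (-1524 - 45) + 32 = -1569 + 32 = -1537)
(-2690 + 191)*(O + 1002) = (-2690 + 191)*(-1537 + 1002) = -2499*(-535) = 1336965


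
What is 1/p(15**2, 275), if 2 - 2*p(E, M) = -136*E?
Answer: 1/15301 ≈ 6.5355e-5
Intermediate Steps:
p(E, M) = 1 + 68*E (p(E, M) = 1 - (-68)*E = 1 + 68*E)
1/p(15**2, 275) = 1/(1 + 68*15**2) = 1/(1 + 68*225) = 1/(1 + 15300) = 1/15301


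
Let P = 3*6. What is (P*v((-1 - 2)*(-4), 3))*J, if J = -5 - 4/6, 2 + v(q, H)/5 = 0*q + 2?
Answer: 0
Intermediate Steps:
P = 18
v(q, H) = 0 (v(q, H) = -10 + 5*(0*q + 2) = -10 + 5*(0 + 2) = -10 + 5*2 = -10 + 10 = 0)
J = -17/3 (J = -5 - 4/6 = -5 - 4*1/6 = -5 - 2/3 = -17/3 ≈ -5.6667)
(P*v((-1 - 2)*(-4), 3))*J = (18*0)*(-17/3) = 0*(-17/3) = 0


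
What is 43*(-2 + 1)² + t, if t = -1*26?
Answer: 17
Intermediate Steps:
t = -26
43*(-2 + 1)² + t = 43*(-2 + 1)² - 26 = 43*(-1)² - 26 = 43*1 - 26 = 43 - 26 = 17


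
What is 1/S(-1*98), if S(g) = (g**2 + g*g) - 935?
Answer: 1/18273 ≈ 5.4726e-5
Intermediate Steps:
S(g) = -935 + 2*g**2 (S(g) = (g**2 + g**2) - 935 = 2*g**2 - 935 = -935 + 2*g**2)
1/S(-1*98) = 1/(-935 + 2*(-1*98)**2) = 1/(-935 + 2*(-98)**2) = 1/(-935 + 2*9604) = 1/(-935 + 19208) = 1/18273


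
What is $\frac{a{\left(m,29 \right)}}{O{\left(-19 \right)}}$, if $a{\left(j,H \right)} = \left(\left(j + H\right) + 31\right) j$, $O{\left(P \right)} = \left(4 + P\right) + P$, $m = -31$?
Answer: $\frac{899}{34} \approx 26.441$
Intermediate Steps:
$O{\left(P \right)} = 4 + 2 P$
$a{\left(j,H \right)} = j \left(31 + H + j\right)$ ($a{\left(j,H \right)} = \left(\left(H + j\right) + 31\right) j = \left(31 + H + j\right) j = j \left(31 + H + j\right)$)
$\frac{a{\left(m,29 \right)}}{O{\left(-19 \right)}} = \frac{\left(-31\right) \left(31 + 29 - 31\right)}{4 + 2 \left(-19\right)} = \frac{\left(-31\right) 29}{4 - 38} = - \frac{899}{-34} = \left(-899\right) \left(- \frac{1}{34}\right) = \frac{899}{34}$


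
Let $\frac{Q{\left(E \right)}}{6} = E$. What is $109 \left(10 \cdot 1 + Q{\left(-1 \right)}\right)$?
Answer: $436$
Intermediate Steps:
$Q{\left(E \right)} = 6 E$
$109 \left(10 \cdot 1 + Q{\left(-1 \right)}\right) = 109 \left(10 \cdot 1 + 6 \left(-1\right)\right) = 109 \left(10 - 6\right) = 109 \cdot 4 = 436$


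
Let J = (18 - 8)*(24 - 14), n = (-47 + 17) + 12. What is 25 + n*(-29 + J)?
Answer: -1253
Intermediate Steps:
n = -18 (n = -30 + 12 = -18)
J = 100 (J = 10*10 = 100)
25 + n*(-29 + J) = 25 - 18*(-29 + 100) = 25 - 18*71 = 25 - 1278 = -1253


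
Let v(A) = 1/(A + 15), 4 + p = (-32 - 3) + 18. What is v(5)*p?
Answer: -21/20 ≈ -1.0500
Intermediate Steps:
p = -21 (p = -4 + ((-32 - 3) + 18) = -4 + (-35 + 18) = -4 - 17 = -21)
v(A) = 1/(15 + A)
v(5)*p = -21/(15 + 5) = -21/20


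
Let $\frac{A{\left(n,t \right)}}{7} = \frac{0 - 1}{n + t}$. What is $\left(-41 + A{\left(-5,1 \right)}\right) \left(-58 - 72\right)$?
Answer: $\frac{10205}{2} \approx 5102.5$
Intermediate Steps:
$A{\left(n,t \right)} = - \frac{7}{n + t}$ ($A{\left(n,t \right)} = 7 \frac{0 - 1}{n + t} = 7 \left(- \frac{1}{n + t}\right) = - \frac{7}{n + t}$)
$\left(-41 + A{\left(-5,1 \right)}\right) \left(-58 - 72\right) = \left(-41 - \frac{7}{-5 + 1}\right) \left(-58 - 72\right) = \left(-41 - \frac{7}{-4}\right) \left(-58 - 72\right) = \left(-41 - - \frac{7}{4}\right) \left(-130\right) = \left(-41 + \frac{7}{4}\right) \left(-130\right) = \left(- \frac{157}{4}\right) \left(-130\right) = \frac{10205}{2}$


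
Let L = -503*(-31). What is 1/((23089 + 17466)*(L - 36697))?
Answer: -1/855872720 ≈ -1.1684e-9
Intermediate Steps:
L = 15593
1/((23089 + 17466)*(L - 36697)) = 1/((23089 + 17466)*(15593 - 36697)) = 1/(40555*(-21104)) = 1/(-855872720) = -1/855872720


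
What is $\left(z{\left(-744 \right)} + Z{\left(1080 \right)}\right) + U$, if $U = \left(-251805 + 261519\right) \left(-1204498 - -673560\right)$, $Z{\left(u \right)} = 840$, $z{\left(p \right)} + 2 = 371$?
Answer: $-5157530523$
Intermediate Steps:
$z{\left(p \right)} = 369$ ($z{\left(p \right)} = -2 + 371 = 369$)
$U = -5157531732$ ($U = 9714 \left(-1204498 + 673560\right) = 9714 \left(-530938\right) = -5157531732$)
$\left(z{\left(-744 \right)} + Z{\left(1080 \right)}\right) + U = \left(369 + 840\right) - 5157531732 = 1209 - 5157531732 = -5157530523$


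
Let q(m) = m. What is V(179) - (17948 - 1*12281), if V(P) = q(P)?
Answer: -5488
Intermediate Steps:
V(P) = P
V(179) - (17948 - 1*12281) = 179 - (17948 - 1*12281) = 179 - (17948 - 12281) = 179 - 1*5667 = 179 - 5667 = -5488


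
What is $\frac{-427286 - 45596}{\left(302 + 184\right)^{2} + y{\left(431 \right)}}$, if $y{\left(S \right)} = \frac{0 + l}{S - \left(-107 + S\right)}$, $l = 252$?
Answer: $- \frac{25299187}{12636612} \approx -2.0021$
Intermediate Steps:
$y{\left(S \right)} = \frac{252}{107}$ ($y{\left(S \right)} = \frac{0 + 252}{S - \left(-107 + S\right)} = \frac{252}{107}$)
$\frac{-427286 - 45596}{\left(302 + 184\right)^{2} + y{\left(431 \right)}} = \frac{-427286 - 45596}{\left(302 + 184\right)^{2} + \frac{252}{107}} = - \frac{472882}{486^{2} + \frac{252}{107}} = - \frac{472882}{236196 + \frac{252}{107}} = - \frac{472882}{\frac{25273224}{107}} = \left(-472882\right) \frac{107}{25273224} = - \frac{25299187}{12636612}$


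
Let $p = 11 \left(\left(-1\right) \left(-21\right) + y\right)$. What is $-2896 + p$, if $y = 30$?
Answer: $-2335$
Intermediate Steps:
$p = 561$ ($p = 11 \left(\left(-1\right) \left(-21\right) + 30\right) = 11 \left(21 + 30\right) = 11 \cdot 51 = 561$)
$-2896 + p = -2896 + 561 = -2335$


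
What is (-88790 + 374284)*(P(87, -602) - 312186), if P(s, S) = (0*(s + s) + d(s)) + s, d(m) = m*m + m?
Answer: -86916649842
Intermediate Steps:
d(m) = m + m² (d(m) = m² + m = m + m²)
P(s, S) = s + s*(1 + s) (P(s, S) = (0*(s + s) + s*(1 + s)) + s = (0*(2*s) + s*(1 + s)) + s = (0 + s*(1 + s)) + s = s*(1 + s) + s = s + s*(1 + s))
(-88790 + 374284)*(P(87, -602) - 312186) = (-88790 + 374284)*(87*(2 + 87) - 312186) = 285494*(87*89 - 312186) = 285494*(7743 - 312186) = 285494*(-304443) = -86916649842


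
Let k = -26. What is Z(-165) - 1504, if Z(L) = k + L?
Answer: -1695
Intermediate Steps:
Z(L) = -26 + L
Z(-165) - 1504 = (-26 - 165) - 1504 = -191 - 1504 = -1695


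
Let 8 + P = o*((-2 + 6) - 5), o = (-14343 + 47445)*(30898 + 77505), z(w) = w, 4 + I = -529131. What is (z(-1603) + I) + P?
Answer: -3588886852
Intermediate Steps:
I = -529135 (I = -4 - 529131 = -529135)
o = 3588356106 (o = 33102*108403 = 3588356106)
P = -3588356114 (P = -8 + 3588356106*((-2 + 6) - 5) = -8 + 3588356106*(4 - 5) = -8 + 3588356106*(-1) = -8 - 3588356106 = -3588356114)
(z(-1603) + I) + P = (-1603 - 529135) - 3588356114 = -530738 - 3588356114 = -3588886852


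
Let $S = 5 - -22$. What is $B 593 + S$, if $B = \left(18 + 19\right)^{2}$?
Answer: $811844$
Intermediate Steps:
$S = 27$ ($S = 5 + 22 = 27$)
$B = 1369$ ($B = 37^{2} = 1369$)
$B 593 + S = 1369 \cdot 593 + 27 = 811817 + 27 = 811844$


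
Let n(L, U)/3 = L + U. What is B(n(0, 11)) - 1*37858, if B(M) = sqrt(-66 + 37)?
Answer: -37858 + I*sqrt(29) ≈ -37858.0 + 5.3852*I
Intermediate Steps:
n(L, U) = 3*L + 3*U (n(L, U) = 3*(L + U) = 3*L + 3*U)
B(M) = I*sqrt(29) (B(M) = sqrt(-29) = I*sqrt(29))
B(n(0, 11)) - 1*37858 = I*sqrt(29) - 1*37858 = I*sqrt(29) - 37858 = -37858 + I*sqrt(29)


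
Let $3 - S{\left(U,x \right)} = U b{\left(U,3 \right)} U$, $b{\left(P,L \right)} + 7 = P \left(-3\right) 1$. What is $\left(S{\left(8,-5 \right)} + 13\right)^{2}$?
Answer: $4000000$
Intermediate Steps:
$b{\left(P,L \right)} = -7 - 3 P$ ($b{\left(P,L \right)} = -7 + P \left(-3\right) 1 = -7 + - 3 P 1 = -7 - 3 P$)
$S{\left(U,x \right)} = 3 - U^{2} \left(-7 - 3 U\right)$ ($S{\left(U,x \right)} = 3 - U \left(-7 - 3 U\right) U = 3 - U^{2} \left(-7 - 3 U\right)$)
$\left(S{\left(8,-5 \right)} + 13\right)^{2} = \left(\left(3 + 8^{2} \left(7 + 3 \cdot 8\right)\right) + 13\right)^{2} = \left(\left(3 + 64 \left(7 + 24\right)\right) + 13\right)^{2} = \left(\left(3 + 64 \cdot 31\right) + 13\right)^{2} = \left(\left(3 + 1984\right) + 13\right)^{2} = \left(1987 + 13\right)^{2} = 2000^{2} = 4000000$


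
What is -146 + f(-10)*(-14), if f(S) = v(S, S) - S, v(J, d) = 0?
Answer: -286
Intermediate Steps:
f(S) = -S (f(S) = 0 - S = -S)
-146 + f(-10)*(-14) = -146 - 1*(-10)*(-14) = -146 + 10*(-14) = -146 - 140 = -286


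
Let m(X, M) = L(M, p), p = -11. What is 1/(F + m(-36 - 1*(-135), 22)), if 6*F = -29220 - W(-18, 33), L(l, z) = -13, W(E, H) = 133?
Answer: -6/29431 ≈ -0.00020387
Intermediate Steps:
F = -29353/6 (F = (-29220 - 1*133)/6 = (-29220 - 133)/6 = (⅙)*(-29353) = -29353/6 ≈ -4892.2)
m(X, M) = -13
1/(F + m(-36 - 1*(-135), 22)) = 1/(-29353/6 - 13) = 1/(-29431/6) = -6/29431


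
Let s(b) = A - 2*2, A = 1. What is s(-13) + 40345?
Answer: 40342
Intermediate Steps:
s(b) = -3 (s(b) = 1 - 2*2 = 1 - 4 = -3)
s(-13) + 40345 = -3 + 40345 = 40342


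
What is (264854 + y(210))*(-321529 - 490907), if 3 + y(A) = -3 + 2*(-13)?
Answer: -215150926392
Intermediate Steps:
y(A) = -32 (y(A) = -3 + (-3 + 2*(-13)) = -3 + (-3 - 26) = -3 - 29 = -32)
(264854 + y(210))*(-321529 - 490907) = (264854 - 32)*(-321529 - 490907) = 264822*(-812436) = -215150926392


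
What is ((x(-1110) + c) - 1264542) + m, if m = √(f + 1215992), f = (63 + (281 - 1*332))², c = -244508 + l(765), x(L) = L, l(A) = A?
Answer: -1509395 + 2*√304034 ≈ -1.5083e+6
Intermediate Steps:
c = -243743 (c = -244508 + 765 = -243743)
f = 144 (f = (63 + (281 - 332))² = (63 - 51)² = 12² = 144)
m = 2*√304034 (m = √(144 + 1215992) = √1216136 = 2*√304034 ≈ 1102.8)
((x(-1110) + c) - 1264542) + m = ((-1110 - 243743) - 1264542) + 2*√304034 = (-244853 - 1264542) + 2*√304034 = -1509395 + 2*√304034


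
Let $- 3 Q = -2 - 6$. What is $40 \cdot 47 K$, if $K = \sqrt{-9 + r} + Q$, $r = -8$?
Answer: $\frac{15040}{3} + 1880 i \sqrt{17} \approx 5013.3 + 7751.4 i$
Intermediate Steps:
$Q = \frac{8}{3}$ ($Q = - \frac{-2 - 6}{3} = \left(- \frac{1}{3}\right) \left(-8\right) = \frac{8}{3} \approx 2.6667$)
$K = \frac{8}{3} + i \sqrt{17}$ ($K = \sqrt{-9 - 8} + \frac{8}{3} = \sqrt{-17} + \frac{8}{3} = i \sqrt{17} + \frac{8}{3} = \frac{8}{3} + i \sqrt{17} \approx 2.6667 + 4.1231 i$)
$40 \cdot 47 K = 40 \cdot 47 \left(\frac{8}{3} + i \sqrt{17}\right) = 1880 \left(\frac{8}{3} + i \sqrt{17}\right) = \frac{15040}{3} + 1880 i \sqrt{17}$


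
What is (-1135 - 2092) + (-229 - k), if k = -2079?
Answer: -1377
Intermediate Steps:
(-1135 - 2092) + (-229 - k) = (-1135 - 2092) + (-229 - 1*(-2079)) = -3227 + (-229 + 2079) = -3227 + 1850 = -1377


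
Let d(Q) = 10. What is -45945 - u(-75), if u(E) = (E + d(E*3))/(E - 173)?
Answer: -11394425/248 ≈ -45945.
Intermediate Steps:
u(E) = (10 + E)/(-173 + E) (u(E) = (E + 10)/(E - 173) = (10 + E)/(-173 + E))
-45945 - u(-75) = -45945 - (10 - 75)/(-173 - 75) = -45945 - (-65)/(-248) = -45945 - (-1)*(-65)/248 = -45945 - 1*65/248 = -45945 - 65/248 = -11394425/248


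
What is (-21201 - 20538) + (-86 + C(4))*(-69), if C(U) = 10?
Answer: -36495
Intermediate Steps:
(-21201 - 20538) + (-86 + C(4))*(-69) = (-21201 - 20538) + (-86 + 10)*(-69) = -41739 - 76*(-69) = -41739 + 5244 = -36495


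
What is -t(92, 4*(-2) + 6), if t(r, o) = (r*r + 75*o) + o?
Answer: -8312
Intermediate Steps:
t(r, o) = r² + 76*o (t(r, o) = (r² + 75*o) + o = r² + 76*o)
-t(92, 4*(-2) + 6) = -(92² + 76*(4*(-2) + 6)) = -(8464 + 76*(-8 + 6)) = -(8464 + 76*(-2)) = -(8464 - 152) = -1*8312 = -8312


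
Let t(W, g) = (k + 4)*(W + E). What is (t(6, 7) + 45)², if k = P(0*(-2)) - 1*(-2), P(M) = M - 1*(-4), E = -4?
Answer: 4225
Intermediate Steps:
P(M) = 4 + M (P(M) = M + 4 = 4 + M)
k = 6 (k = (4 + 0*(-2)) - 1*(-2) = (4 + 0) + 2 = 4 + 2 = 6)
t(W, g) = -40 + 10*W (t(W, g) = (6 + 4)*(W - 4) = 10*(-4 + W) = -40 + 10*W)
(t(6, 7) + 45)² = ((-40 + 10*6) + 45)² = ((-40 + 60) + 45)² = (20 + 45)² = 65² = 4225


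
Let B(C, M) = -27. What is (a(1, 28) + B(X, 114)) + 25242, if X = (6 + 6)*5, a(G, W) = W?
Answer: 25243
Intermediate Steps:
X = 60 (X = 12*5 = 60)
(a(1, 28) + B(X, 114)) + 25242 = (28 - 27) + 25242 = 1 + 25242 = 25243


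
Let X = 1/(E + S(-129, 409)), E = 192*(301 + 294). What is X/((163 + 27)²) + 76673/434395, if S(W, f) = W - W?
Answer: 63240871901279/358294556256000 ≈ 0.17651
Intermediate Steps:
E = 114240 (E = 192*595 = 114240)
S(W, f) = 0
X = 1/114240 (X = 1/(114240 + 0) = 1/114240 ≈ 8.7535e-6)
X/((163 + 27)²) + 76673/434395 = 1/(114240*((163 + 27)²)) + 76673/434395 = 1/(114240*(190²)) + 76673*(1/434395) = (1/114240)/36100 + 76673/434395 = (1/114240)*(1/36100) + 76673/434395 = 1/4124064000 + 76673/434395 = 63240871901279/358294556256000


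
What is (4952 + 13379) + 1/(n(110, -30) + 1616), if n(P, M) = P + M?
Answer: 31089377/1696 ≈ 18331.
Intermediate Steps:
n(P, M) = M + P
(4952 + 13379) + 1/(n(110, -30) + 1616) = (4952 + 13379) + 1/((-30 + 110) + 1616) = 18331 + 1/(80 + 1616) = 18331 + 1/1696 = 31089377/1696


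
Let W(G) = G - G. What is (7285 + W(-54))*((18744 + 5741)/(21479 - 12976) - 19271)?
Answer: -1193551291980/8503 ≈ -1.4037e+8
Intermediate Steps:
W(G) = 0
(7285 + W(-54))*((18744 + 5741)/(21479 - 12976) - 19271) = (7285 + 0)*((18744 + 5741)/(21479 - 12976) - 19271) = 7285*(24485/8503 - 19271) = 7285*(-163836828/8503) = -1193551291980/8503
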